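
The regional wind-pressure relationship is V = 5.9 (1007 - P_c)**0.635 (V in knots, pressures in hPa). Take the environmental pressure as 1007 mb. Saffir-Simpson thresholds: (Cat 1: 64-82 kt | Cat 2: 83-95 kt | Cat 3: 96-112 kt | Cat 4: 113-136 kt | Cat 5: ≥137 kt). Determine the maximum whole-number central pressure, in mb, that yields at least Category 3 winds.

Category 3 begins at V = 96 kt.
Required ΔP = (96/5.9)^(1/0.635) = 16.271^1.575 ≈ 80.86 mb.
P_c ≤ 1007 − 80.86 = 926.14, so the highest integer P_c is 926 mb.

926 mb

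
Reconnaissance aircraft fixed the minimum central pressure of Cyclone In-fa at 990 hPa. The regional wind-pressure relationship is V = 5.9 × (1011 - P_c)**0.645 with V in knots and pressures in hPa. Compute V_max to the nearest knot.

42 kt

ΔP = 1011 − 990 = 21 hPa.
21^0.645 ≈ 7.126.
V ≈ 5.9 × 7.126 ≈ 42.0 kt.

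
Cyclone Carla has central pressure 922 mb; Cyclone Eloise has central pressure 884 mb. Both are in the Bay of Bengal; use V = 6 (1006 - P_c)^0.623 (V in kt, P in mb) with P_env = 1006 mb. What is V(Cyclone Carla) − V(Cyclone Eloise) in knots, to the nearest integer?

Cyclone Carla: ΔP = 84; V ≈ 6 × 84^0.623 ≈ 94.84 kt.
Cyclone Eloise: ΔP = 122; V ≈ 6 × 122^0.623 ≈ 119.66 kt.
Difference ≈ 94.84 − 119.66 = -24.82 → -25 kt.

-25 kt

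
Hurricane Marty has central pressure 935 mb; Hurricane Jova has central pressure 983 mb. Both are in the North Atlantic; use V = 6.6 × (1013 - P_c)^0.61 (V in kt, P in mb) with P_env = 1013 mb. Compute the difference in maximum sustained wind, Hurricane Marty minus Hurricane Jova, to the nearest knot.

42 kt

Hurricane Marty: ΔP = 78; V ≈ 6.6 × 78^0.61 ≈ 94.13 kt.
Hurricane Jova: ΔP = 30; V ≈ 6.6 × 30^0.61 ≈ 52.55 kt.
Difference ≈ 94.13 − 52.55 = 41.58 → 42 kt.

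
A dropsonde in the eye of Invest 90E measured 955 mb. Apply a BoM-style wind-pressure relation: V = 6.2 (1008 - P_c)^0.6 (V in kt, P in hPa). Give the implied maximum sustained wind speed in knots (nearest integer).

ΔP = 1008 − 955 = 53 mb.
53^0.6 ≈ 10.828.
V ≈ 6.2 × 10.828 ≈ 67.1 kt.

67 kt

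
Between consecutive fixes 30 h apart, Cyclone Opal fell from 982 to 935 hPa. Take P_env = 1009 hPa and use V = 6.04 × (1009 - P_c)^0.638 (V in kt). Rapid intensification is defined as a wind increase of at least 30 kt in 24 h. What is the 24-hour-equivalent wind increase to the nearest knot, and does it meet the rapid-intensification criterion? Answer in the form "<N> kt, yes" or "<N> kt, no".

V₁: ΔP = 27, V ≈ 6.04 × 27^0.638 ≈ 49.46 kt.
V₂: ΔP = 74, V ≈ 6.04 × 74^0.638 ≈ 94.10 kt.
ΔV over 30 h = 44.64 kt → 24 h equivalent = 44.64 × 24/30 ≈ 35.71 kt.
36 kt ≥ 30 kt ⇒ rapid intensification.

36 kt, yes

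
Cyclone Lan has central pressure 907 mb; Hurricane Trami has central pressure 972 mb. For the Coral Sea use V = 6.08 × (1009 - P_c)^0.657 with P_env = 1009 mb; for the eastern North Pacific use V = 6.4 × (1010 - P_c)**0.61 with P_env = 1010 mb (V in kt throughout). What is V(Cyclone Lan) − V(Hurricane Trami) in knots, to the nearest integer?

Cyclone Lan: ΔP = 102; V ≈ 6.08 × 102^0.657 ≈ 126.93 kt.
Hurricane Trami: ΔP = 38; V ≈ 6.4 × 38^0.61 ≈ 58.86 kt.
Difference ≈ 126.93 − 58.86 = 68.07 → 68 kt.

68 kt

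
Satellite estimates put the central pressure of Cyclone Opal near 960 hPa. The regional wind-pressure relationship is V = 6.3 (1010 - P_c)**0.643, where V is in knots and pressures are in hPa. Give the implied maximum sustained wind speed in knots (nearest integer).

ΔP = 1010 − 960 = 50 hPa.
50^0.643 ≈ 12.372.
V ≈ 6.3 × 12.372 ≈ 77.9 kt.

78 kt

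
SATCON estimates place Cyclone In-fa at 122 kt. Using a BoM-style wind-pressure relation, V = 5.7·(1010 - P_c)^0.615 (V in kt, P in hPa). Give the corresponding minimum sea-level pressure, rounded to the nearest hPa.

864 hPa

ΔP = (V / 5.7)^(1/0.615) = (122/5.7)^1.626.
122/5.7 = 21.404; 21.404^1.626 ≈ 145.68 hPa.
P_c = 1010 − 145.68 = 864.32 ≈ 864 hPa.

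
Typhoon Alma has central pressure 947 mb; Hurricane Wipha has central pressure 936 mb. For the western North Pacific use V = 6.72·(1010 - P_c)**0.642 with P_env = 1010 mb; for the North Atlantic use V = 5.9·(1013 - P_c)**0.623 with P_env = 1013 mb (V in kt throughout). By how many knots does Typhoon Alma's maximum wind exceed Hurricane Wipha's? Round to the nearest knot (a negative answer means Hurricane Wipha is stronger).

8 kt

Typhoon Alma: ΔP = 63; V ≈ 6.72 × 63^0.642 ≈ 96.06 kt.
Hurricane Wipha: ΔP = 77; V ≈ 5.9 × 77^0.623 ≈ 88.34 kt.
Difference ≈ 96.06 − 88.34 = 7.72 → 8 kt.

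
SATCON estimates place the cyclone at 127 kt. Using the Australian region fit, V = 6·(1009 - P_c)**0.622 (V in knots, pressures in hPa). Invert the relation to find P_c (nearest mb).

874 mb

ΔP = (V / 6)^(1/0.622) = (127/6)^1.608.
127/6 = 21.167; 21.167^1.608 ≈ 135.29 mb.
P_c = 1009 − 135.29 = 873.71 ≈ 874 mb.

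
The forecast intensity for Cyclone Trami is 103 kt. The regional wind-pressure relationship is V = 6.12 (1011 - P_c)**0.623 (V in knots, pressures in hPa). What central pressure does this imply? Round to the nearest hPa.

ΔP = (V / 6.12)^(1/0.623) = (103/6.12)^1.605.
103/6.12 = 16.830; 16.830^1.605 ≈ 92.90 hPa.
P_c = 1011 − 92.90 = 918.10 ≈ 918 hPa.

918 hPa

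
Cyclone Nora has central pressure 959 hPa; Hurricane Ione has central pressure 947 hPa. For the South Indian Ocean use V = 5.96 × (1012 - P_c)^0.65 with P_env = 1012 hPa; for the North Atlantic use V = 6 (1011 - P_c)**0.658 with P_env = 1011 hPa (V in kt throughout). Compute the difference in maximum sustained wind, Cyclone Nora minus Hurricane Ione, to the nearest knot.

Cyclone Nora: ΔP = 53; V ≈ 5.96 × 53^0.65 ≈ 78.71 kt.
Hurricane Ione: ΔP = 64; V ≈ 6 × 64^0.658 ≈ 92.60 kt.
Difference ≈ 78.71 − 92.60 = -13.89 → -14 kt.

-14 kt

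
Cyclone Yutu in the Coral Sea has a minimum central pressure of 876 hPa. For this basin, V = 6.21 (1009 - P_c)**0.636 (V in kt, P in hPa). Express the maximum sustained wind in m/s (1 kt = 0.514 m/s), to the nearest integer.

ΔP = 1009 − 876 = 133 hPa.
V ≈ 6.21 × 133^0.636 = 6.21 × 22.427 ≈ 139.271 kt.
139.271 × 0.514 ≈ 71.59 m/s → 72 m/s.

72 m/s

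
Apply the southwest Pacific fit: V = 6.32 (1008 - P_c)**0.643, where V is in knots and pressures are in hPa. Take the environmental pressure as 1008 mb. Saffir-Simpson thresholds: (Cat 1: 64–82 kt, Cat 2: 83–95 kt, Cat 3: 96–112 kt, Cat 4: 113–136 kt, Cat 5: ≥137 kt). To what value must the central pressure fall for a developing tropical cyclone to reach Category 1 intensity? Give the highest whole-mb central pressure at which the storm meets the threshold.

971 mb

Category 1 begins at V = 64 kt.
Required ΔP = (64/6.32)^(1/0.643) = 10.127^1.555 ≈ 36.62 mb.
P_c ≤ 1008 − 36.62 = 971.38, so the highest integer P_c is 971 mb.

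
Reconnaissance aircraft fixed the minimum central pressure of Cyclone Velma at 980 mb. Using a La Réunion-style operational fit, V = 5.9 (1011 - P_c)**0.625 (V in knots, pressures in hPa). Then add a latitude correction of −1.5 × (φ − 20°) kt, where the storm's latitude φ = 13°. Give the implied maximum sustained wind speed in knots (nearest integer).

61 kt

ΔP = 1011 − 980 = 31 mb.
31^0.625 ≈ 8.553.
V ≈ 5.9 × 8.553 ≈ 50.5 kt.
Latitude correction: −1.5 × (13 − 20) = 10.5 kt.
Corrected V ≈ 61 kt → 61 kt.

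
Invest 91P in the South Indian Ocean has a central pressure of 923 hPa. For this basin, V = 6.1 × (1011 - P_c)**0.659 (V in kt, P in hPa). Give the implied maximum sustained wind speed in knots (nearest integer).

ΔP = 1011 − 923 = 88 hPa.
88^0.659 ≈ 19.117.
V ≈ 6.1 × 19.117 ≈ 116.6 kt.

117 kt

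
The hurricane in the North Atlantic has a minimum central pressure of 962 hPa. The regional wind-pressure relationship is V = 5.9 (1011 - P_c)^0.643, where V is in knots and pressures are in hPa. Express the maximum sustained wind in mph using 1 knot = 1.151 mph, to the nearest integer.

ΔP = 1011 − 962 = 49 hPa.
V ≈ 5.9 × 49^0.643 = 5.9 × 12.212 ≈ 72.052 kt.
72.052 × 1.151 ≈ 82.93 mph → 83 mph.

83 mph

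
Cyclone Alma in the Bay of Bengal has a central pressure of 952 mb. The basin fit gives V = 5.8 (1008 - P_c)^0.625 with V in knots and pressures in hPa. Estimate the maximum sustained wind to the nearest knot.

ΔP = 1008 − 952 = 56 mb.
56^0.625 ≈ 12.377.
V ≈ 5.8 × 12.377 ≈ 71.8 kt.

72 kt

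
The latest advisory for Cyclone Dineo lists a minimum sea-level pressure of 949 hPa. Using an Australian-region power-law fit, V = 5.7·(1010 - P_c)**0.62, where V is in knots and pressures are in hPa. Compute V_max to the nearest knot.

ΔP = 1010 − 949 = 61 hPa.
61^0.62 ≈ 12.791.
V ≈ 5.7 × 12.791 ≈ 72.9 kt.

73 kt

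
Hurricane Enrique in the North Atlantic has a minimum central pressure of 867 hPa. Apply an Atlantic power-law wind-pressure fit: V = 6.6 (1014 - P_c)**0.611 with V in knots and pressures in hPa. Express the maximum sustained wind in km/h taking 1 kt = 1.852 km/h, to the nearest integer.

258 km/h

ΔP = 1014 − 867 = 147 hPa.
V ≈ 6.6 × 147^0.611 = 6.6 × 21.097 ≈ 139.243 kt.
139.243 × 1.852 ≈ 257.88 km/h → 258 km/h.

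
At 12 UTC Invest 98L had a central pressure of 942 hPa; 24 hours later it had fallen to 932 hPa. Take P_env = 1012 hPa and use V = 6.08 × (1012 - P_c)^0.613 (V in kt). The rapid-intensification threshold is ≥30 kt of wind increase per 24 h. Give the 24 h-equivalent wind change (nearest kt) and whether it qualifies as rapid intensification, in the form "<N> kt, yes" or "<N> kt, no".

7 kt, no

V₁: ΔP = 70, V ≈ 6.08 × 70^0.613 ≈ 82.21 kt.
V₂: ΔP = 80, V ≈ 6.08 × 80^0.613 ≈ 89.23 kt.
ΔV over 24 h = 7.02 kt → 24 h equivalent = 7.02 × 24/24 ≈ 7.02 kt.
7 kt < 30 kt ⇒ not rapid intensification.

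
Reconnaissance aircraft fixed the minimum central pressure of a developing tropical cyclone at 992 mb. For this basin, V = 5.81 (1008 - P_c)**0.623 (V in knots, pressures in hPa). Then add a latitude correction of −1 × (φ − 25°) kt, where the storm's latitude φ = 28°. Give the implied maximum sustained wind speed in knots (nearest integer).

ΔP = 1008 − 992 = 16 mb.
16^0.623 ≈ 5.626.
V ≈ 5.81 × 5.626 ≈ 32.7 kt.
Latitude correction: −1 × (28 − 25) = -3 kt.
Corrected V ≈ 29.7 kt → 30 kt.

30 kt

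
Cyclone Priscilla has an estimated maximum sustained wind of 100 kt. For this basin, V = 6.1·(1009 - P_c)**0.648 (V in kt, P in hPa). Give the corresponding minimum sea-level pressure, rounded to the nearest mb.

ΔP = (V / 6.1)^(1/0.648) = (100/6.1)^1.543.
100/6.1 = 16.393; 16.393^1.543 ≈ 74.90 mb.
P_c = 1009 − 74.90 = 934.10 ≈ 934 mb.

934 mb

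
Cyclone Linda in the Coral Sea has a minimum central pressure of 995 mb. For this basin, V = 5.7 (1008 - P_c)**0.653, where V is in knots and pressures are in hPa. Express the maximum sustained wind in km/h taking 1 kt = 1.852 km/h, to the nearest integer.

56 km/h

ΔP = 1008 − 995 = 13 mb.
V ≈ 5.7 × 13^0.653 = 5.7 × 5.338 ≈ 30.428 kt.
30.428 × 1.852 ≈ 56.35 km/h → 56 km/h.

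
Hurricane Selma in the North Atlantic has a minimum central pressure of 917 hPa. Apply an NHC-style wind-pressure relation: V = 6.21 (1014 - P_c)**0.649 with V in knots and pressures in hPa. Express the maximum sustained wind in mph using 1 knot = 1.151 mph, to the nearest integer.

139 mph

ΔP = 1014 − 917 = 97 hPa.
V ≈ 6.21 × 97^0.649 = 6.21 × 19.472 ≈ 120.922 kt.
120.922 × 1.151 ≈ 139.18 mph → 139 mph.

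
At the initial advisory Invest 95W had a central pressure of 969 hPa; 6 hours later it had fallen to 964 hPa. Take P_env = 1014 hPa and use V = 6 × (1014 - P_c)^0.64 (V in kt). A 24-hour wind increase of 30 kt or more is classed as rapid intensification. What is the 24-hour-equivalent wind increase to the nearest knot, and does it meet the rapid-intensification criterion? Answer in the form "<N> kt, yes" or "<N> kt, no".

V₁: ΔP = 45, V ≈ 6 × 45^0.64 ≈ 68.58 kt.
V₂: ΔP = 50, V ≈ 6 × 50^0.64 ≈ 73.37 kt.
ΔV over 6 h = 4.79 kt → 24 h equivalent = 4.79 × 24/6 ≈ 19.16 kt.
19 kt < 30 kt ⇒ not rapid intensification.

19 kt, no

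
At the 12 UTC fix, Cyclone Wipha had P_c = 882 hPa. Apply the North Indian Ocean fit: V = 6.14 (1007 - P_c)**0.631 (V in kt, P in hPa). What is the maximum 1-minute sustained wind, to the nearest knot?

ΔP = 1007 − 882 = 125 hPa.
125^0.631 ≈ 21.045.
V ≈ 6.14 × 21.045 ≈ 129.2 kt.

129 kt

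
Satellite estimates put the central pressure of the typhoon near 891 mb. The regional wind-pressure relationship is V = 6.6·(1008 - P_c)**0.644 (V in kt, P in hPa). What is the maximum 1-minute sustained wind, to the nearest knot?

ΔP = 1008 − 891 = 117 mb.
117^0.644 ≈ 21.474.
V ≈ 6.6 × 21.474 ≈ 141.7 kt.

142 kt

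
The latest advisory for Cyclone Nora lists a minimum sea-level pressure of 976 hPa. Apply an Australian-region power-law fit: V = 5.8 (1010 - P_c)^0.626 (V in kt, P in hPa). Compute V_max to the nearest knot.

ΔP = 1010 − 976 = 34 hPa.
34^0.626 ≈ 9.093.
V ≈ 5.8 × 9.093 ≈ 52.7 kt.

53 kt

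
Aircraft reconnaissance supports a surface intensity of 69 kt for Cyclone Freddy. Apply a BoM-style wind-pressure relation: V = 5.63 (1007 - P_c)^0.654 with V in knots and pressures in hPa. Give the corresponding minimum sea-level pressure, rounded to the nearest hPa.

961 hPa

ΔP = (V / 5.63)^(1/0.654) = (69/5.63)^1.529.
69/5.63 = 12.256; 12.256^1.529 ≈ 46.15 hPa.
P_c = 1007 − 46.15 = 960.85 ≈ 961 hPa.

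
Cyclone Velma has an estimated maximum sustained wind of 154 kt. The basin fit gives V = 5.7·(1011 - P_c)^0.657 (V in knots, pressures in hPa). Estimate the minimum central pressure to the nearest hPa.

860 hPa

ΔP = (V / 5.7)^(1/0.657) = (154/5.7)^1.522.
154/5.7 = 27.018; 27.018^1.522 ≈ 151.03 hPa.
P_c = 1011 − 151.03 = 859.97 ≈ 860 hPa.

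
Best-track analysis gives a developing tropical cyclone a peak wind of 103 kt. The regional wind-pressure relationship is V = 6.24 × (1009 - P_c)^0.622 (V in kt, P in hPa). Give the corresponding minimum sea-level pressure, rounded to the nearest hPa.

918 hPa

ΔP = (V / 6.24)^(1/0.622) = (103/6.24)^1.608.
103/6.24 = 16.506; 16.506^1.608 ≈ 90.71 hPa.
P_c = 1009 − 90.71 = 918.29 ≈ 918 hPa.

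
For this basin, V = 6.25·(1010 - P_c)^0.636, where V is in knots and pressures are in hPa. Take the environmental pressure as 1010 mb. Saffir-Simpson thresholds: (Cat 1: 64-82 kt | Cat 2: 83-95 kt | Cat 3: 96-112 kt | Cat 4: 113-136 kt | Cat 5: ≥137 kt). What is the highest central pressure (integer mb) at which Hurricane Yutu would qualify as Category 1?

Category 1 begins at V = 64 kt.
Required ΔP = (64/6.25)^(1/0.636) = 10.240^1.572 ≈ 38.77 mb.
P_c ≤ 1010 − 38.77 = 971.23, so the highest integer P_c is 971 mb.

971 mb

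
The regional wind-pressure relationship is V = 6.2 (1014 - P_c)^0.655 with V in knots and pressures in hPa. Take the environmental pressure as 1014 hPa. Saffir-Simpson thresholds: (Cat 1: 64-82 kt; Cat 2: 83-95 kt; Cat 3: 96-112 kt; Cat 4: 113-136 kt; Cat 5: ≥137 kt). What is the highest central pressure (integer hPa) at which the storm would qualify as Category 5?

Category 5 begins at V = 137 kt.
Required ΔP = (137/6.2)^(1/0.655) = 22.097^1.527 ≈ 112.83 hPa.
P_c ≤ 1014 − 112.83 = 901.17, so the highest integer P_c is 901 hPa.

901 hPa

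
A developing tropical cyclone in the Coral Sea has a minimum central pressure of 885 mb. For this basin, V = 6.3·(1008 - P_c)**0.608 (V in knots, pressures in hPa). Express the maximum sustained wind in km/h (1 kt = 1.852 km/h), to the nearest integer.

ΔP = 1008 − 885 = 123 mb.
V ≈ 6.3 × 123^0.608 = 6.3 × 18.649 ≈ 117.491 kt.
117.491 × 1.852 ≈ 217.59 km/h → 218 km/h.

218 km/h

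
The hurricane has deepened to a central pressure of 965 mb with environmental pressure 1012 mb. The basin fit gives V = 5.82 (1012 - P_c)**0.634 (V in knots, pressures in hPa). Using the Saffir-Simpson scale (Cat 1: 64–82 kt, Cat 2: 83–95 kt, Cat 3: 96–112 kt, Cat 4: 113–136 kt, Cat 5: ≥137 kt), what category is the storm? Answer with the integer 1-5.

1

ΔP = 1012 − 965 = 47 mb.
V ≈ 5.82 × 47^0.634 = 5.82 × 11.48 ≈ 67 kt.
67 kt falls in the Category 1 band.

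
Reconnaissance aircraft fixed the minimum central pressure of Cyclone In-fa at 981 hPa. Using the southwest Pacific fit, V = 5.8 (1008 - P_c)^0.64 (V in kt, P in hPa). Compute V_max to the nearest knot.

48 kt

ΔP = 1008 − 981 = 27 hPa.
27^0.64 ≈ 8.243.
V ≈ 5.8 × 8.243 ≈ 47.8 kt.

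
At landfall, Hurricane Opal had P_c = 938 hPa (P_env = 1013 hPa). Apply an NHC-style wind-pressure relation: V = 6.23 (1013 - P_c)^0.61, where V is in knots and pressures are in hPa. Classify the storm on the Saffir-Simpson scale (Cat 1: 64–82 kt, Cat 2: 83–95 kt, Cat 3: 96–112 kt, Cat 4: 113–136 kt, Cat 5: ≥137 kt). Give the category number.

2

ΔP = 1013 − 938 = 75 hPa.
V ≈ 6.23 × 75^0.61 = 6.23 × 13.92 ≈ 87 kt.
87 kt falls in the Category 2 band.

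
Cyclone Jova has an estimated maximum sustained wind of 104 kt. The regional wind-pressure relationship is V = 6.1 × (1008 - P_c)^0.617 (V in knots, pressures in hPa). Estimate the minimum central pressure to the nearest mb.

ΔP = (V / 6.1)^(1/0.617) = (104/6.1)^1.621.
104/6.1 = 17.049; 17.049^1.621 ≈ 99.15 mb.
P_c = 1008 − 99.15 = 908.85 ≈ 909 mb.

909 mb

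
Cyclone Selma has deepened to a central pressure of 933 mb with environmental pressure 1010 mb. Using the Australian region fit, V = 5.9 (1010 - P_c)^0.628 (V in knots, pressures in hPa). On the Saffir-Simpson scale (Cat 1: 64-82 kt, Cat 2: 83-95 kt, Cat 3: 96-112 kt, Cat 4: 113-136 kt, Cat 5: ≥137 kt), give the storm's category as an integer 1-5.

ΔP = 1010 − 933 = 77 mb.
V ≈ 5.9 × 77^0.628 = 5.9 × 15.30 ≈ 90 kt.
90 kt falls in the Category 2 band.

2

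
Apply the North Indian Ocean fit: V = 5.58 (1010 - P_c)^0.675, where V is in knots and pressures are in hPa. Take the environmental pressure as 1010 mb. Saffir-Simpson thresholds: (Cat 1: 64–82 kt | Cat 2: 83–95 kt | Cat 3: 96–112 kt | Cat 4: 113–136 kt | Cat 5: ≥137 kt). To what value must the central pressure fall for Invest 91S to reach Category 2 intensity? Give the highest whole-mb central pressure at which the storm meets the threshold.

Category 2 begins at V = 83 kt.
Required ΔP = (83/5.58)^(1/0.675) = 14.875^1.481 ≈ 54.57 mb.
P_c ≤ 1010 − 54.57 = 955.43, so the highest integer P_c is 955 mb.

955 mb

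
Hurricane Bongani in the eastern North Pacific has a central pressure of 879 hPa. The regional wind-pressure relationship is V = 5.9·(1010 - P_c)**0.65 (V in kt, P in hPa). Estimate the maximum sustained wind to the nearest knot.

140 kt

ΔP = 1010 − 879 = 131 hPa.
131^0.65 ≈ 23.781.
V ≈ 5.9 × 23.781 ≈ 140.3 kt.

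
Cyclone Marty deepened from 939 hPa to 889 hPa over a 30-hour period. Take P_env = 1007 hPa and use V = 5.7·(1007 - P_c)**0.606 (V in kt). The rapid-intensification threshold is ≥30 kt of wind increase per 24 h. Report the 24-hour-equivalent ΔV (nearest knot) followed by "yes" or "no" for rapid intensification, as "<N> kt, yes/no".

23 kt, no

V₁: ΔP = 68, V ≈ 5.7 × 68^0.606 ≈ 73.51 kt.
V₂: ΔP = 118, V ≈ 5.7 × 118^0.606 ≈ 102.67 kt.
ΔV over 30 h = 29.16 kt → 24 h equivalent = 29.16 × 24/30 ≈ 23.33 kt.
23 kt < 30 kt ⇒ not rapid intensification.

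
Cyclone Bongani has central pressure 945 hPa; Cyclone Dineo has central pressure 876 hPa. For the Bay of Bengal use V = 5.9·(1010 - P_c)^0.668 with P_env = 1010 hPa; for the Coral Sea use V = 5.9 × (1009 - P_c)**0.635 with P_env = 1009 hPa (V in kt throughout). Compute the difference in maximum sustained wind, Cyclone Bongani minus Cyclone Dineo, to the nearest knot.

Cyclone Bongani: ΔP = 65; V ≈ 5.9 × 65^0.668 ≈ 95.91 kt.
Cyclone Dineo: ΔP = 133; V ≈ 5.9 × 133^0.635 ≈ 131.67 kt.
Difference ≈ 95.91 − 131.67 = -35.76 → -36 kt.

-36 kt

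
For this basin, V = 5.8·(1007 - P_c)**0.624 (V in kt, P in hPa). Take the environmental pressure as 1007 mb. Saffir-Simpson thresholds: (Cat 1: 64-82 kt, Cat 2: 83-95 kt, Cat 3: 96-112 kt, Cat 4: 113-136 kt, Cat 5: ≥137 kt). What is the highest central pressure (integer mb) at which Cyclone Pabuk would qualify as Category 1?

Category 1 begins at V = 64 kt.
Required ΔP = (64/5.8)^(1/0.624) = 11.034^1.603 ≈ 46.89 mb.
P_c ≤ 1007 − 46.89 = 960.11, so the highest integer P_c is 960 mb.

960 mb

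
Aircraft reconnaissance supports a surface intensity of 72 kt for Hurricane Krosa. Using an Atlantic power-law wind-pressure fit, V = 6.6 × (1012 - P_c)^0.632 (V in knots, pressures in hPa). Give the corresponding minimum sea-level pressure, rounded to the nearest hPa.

968 hPa

ΔP = (V / 6.6)^(1/0.632) = (72/6.6)^1.582.
72/6.6 = 10.909; 10.909^1.582 ≈ 43.86 hPa.
P_c = 1012 − 43.86 = 968.14 ≈ 968 hPa.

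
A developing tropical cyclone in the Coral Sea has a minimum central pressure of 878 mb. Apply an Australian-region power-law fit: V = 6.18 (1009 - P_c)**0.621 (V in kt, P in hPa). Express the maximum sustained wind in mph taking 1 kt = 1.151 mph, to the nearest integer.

ΔP = 1009 − 878 = 131 mb.
V ≈ 6.18 × 131^0.621 = 6.18 × 20.646 ≈ 127.589 kt.
127.589 × 1.151 ≈ 146.86 mph → 147 mph.

147 mph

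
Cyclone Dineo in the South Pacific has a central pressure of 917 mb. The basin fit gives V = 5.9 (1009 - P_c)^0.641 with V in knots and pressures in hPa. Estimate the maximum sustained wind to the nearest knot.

107 kt

ΔP = 1009 − 917 = 92 mb.
92^0.641 ≈ 18.146.
V ≈ 5.9 × 18.146 ≈ 107.1 kt.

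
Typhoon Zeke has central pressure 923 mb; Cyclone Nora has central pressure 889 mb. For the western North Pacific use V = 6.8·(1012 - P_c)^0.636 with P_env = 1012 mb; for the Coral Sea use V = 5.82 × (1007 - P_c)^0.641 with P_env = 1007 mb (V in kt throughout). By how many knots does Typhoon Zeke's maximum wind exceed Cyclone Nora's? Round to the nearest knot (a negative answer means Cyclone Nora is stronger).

-6 kt

Typhoon Zeke: ΔP = 89; V ≈ 6.8 × 89^0.636 ≈ 118.12 kt.
Cyclone Nora: ΔP = 118; V ≈ 5.82 × 118^0.641 ≈ 123.88 kt.
Difference ≈ 118.12 − 123.88 = -5.76 → -6 kt.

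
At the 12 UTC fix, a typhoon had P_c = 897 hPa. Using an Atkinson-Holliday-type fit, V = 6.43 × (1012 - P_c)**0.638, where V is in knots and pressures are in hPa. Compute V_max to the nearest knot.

133 kt

ΔP = 1012 − 897 = 115 hPa.
115^0.638 ≈ 20.641.
V ≈ 6.43 × 20.641 ≈ 132.7 kt.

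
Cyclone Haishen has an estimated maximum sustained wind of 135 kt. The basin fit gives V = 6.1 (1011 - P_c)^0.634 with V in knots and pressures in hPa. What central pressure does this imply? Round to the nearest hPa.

ΔP = (V / 6.1)^(1/0.634) = (135/6.1)^1.577.
135/6.1 = 22.131; 22.131^1.577 ≈ 132.27 hPa.
P_c = 1011 − 132.27 = 878.73 ≈ 879 hPa.

879 hPa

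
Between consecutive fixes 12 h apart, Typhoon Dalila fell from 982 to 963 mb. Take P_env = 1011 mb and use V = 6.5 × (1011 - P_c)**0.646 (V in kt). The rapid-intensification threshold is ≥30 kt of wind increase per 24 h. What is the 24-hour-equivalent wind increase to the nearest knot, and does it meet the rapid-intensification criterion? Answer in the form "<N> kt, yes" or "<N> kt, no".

V₁: ΔP = 29, V ≈ 6.5 × 29^0.646 ≈ 57.23 kt.
V₂: ΔP = 48, V ≈ 6.5 × 48^0.646 ≈ 79.25 kt.
ΔV over 12 h = 22.02 kt → 24 h equivalent = 22.02 × 24/12 ≈ 44.04 kt.
44 kt ≥ 30 kt ⇒ rapid intensification.

44 kt, yes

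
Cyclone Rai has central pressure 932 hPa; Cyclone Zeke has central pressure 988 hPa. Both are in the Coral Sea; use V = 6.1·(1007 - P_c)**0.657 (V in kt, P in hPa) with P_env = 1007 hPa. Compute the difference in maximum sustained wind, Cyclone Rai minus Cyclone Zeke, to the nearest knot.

Cyclone Rai: ΔP = 75; V ≈ 6.1 × 75^0.657 ≈ 104.05 kt.
Cyclone Zeke: ΔP = 19; V ≈ 6.1 × 19^0.657 ≈ 42.22 kt.
Difference ≈ 104.05 − 42.22 = 61.83 → 62 kt.

62 kt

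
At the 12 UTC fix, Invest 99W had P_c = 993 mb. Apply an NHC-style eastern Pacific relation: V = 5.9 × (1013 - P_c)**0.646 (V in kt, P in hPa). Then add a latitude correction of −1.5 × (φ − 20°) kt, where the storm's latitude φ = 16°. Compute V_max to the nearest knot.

47 kt

ΔP = 1013 − 993 = 20 mb.
20^0.646 ≈ 6.926.
V ≈ 5.9 × 6.926 ≈ 40.9 kt.
Latitude correction: −1.5 × (16 − 20) = 6 kt.
Corrected V ≈ 46.9 kt → 47 kt.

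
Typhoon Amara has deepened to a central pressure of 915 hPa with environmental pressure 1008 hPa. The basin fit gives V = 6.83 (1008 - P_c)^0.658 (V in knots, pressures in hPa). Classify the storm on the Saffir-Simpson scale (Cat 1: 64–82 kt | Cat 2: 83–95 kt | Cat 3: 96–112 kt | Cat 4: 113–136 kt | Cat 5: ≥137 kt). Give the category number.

4

ΔP = 1008 − 915 = 93 hPa.
V ≈ 6.83 × 93^0.658 = 6.83 × 19.74 ≈ 135 kt.
135 kt falls in the Category 4 band.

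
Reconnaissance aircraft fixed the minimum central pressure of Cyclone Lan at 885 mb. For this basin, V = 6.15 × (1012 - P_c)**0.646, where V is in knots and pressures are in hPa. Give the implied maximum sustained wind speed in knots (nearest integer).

141 kt

ΔP = 1012 − 885 = 127 mb.
127^0.646 ≈ 22.859.
V ≈ 6.15 × 22.859 ≈ 140.6 kt.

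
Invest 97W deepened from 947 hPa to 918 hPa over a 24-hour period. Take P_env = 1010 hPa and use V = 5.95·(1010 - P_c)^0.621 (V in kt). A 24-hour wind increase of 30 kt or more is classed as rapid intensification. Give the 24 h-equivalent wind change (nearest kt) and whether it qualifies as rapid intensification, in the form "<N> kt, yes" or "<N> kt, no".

V₁: ΔP = 63, V ≈ 5.95 × 63^0.621 ≈ 77.97 kt.
V₂: ΔP = 92, V ≈ 5.95 × 92^0.621 ≈ 98.63 kt.
ΔV over 24 h = 20.66 kt → 24 h equivalent = 20.66 × 24/24 ≈ 20.66 kt.
21 kt < 30 kt ⇒ not rapid intensification.

21 kt, no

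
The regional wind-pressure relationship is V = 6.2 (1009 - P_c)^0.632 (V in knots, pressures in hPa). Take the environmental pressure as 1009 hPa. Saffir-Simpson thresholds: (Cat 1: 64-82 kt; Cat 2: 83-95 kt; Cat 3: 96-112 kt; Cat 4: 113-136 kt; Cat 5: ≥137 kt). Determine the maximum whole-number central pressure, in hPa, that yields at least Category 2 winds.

948 hPa

Category 2 begins at V = 83 kt.
Required ΔP = (83/6.2)^(1/0.632) = 13.387^1.582 ≈ 60.64 hPa.
P_c ≤ 1009 − 60.64 = 948.36, so the highest integer P_c is 948 hPa.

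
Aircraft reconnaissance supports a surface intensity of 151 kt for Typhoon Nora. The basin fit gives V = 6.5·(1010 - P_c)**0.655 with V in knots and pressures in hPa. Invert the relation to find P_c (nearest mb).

ΔP = (V / 6.5)^(1/0.655) = (151/6.5)^1.527.
151/6.5 = 23.231; 23.231^1.527 ≈ 121.78 mb.
P_c = 1010 − 121.78 = 888.22 ≈ 888 mb.

888 mb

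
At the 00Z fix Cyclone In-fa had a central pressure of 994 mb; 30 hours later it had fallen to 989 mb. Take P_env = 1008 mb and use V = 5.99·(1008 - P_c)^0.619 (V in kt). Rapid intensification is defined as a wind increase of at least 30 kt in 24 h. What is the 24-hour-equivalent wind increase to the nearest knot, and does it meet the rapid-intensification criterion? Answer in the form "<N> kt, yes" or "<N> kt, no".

5 kt, no

V₁: ΔP = 14, V ≈ 5.99 × 14^0.619 ≈ 30.68 kt.
V₂: ΔP = 19, V ≈ 5.99 × 19^0.619 ≈ 37.07 kt.
ΔV over 30 h = 6.39 kt → 24 h equivalent = 6.39 × 24/30 ≈ 5.11 kt.
5 kt < 30 kt ⇒ not rapid intensification.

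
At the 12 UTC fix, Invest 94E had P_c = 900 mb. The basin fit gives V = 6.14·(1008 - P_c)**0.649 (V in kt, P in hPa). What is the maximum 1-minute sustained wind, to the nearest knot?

128 kt

ΔP = 1008 − 900 = 108 mb.
108^0.649 ≈ 20.878.
V ≈ 6.14 × 20.878 ≈ 128.2 kt.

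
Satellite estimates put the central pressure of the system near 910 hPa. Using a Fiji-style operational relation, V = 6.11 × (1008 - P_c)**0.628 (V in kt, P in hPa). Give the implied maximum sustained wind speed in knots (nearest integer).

ΔP = 1008 − 910 = 98 hPa.
98^0.628 ≈ 17.803.
V ≈ 6.11 × 17.803 ≈ 108.8 kt.

109 kt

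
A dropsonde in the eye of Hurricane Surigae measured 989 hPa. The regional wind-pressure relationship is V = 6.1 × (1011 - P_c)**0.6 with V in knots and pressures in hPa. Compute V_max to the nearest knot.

39 kt

ΔP = 1011 − 989 = 22 hPa.
22^0.6 ≈ 6.389.
V ≈ 6.1 × 6.389 ≈ 39.0 kt.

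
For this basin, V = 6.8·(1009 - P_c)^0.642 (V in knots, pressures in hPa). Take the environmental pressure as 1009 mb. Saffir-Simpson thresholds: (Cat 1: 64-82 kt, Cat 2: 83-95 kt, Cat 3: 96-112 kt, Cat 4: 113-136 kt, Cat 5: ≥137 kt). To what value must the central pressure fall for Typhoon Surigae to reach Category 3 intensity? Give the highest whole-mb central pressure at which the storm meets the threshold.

947 mb

Category 3 begins at V = 96 kt.
Required ΔP = (96/6.8)^(1/0.642) = 14.118^1.558 ≈ 61.79 mb.
P_c ≤ 1009 − 61.79 = 947.21, so the highest integer P_c is 947 mb.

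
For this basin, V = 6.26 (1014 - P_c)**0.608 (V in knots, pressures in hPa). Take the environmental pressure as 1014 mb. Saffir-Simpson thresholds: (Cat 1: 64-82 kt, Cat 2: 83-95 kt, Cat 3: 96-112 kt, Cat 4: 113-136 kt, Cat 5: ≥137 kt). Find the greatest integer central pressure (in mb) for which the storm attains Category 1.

968 mb

Category 1 begins at V = 64 kt.
Required ΔP = (64/6.26)^(1/0.608) = 10.224^1.645 ≈ 45.77 mb.
P_c ≤ 1014 − 45.77 = 968.23, so the highest integer P_c is 968 mb.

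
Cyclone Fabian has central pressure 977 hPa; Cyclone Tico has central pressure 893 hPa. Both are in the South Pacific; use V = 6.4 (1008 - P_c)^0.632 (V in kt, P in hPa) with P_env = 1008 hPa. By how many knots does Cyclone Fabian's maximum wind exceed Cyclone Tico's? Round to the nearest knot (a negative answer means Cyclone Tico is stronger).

-72 kt

Cyclone Fabian: ΔP = 31; V ≈ 6.4 × 31^0.632 ≈ 56.07 kt.
Cyclone Tico: ΔP = 115; V ≈ 6.4 × 115^0.632 ≈ 128.39 kt.
Difference ≈ 56.07 − 128.39 = -72.32 → -72 kt.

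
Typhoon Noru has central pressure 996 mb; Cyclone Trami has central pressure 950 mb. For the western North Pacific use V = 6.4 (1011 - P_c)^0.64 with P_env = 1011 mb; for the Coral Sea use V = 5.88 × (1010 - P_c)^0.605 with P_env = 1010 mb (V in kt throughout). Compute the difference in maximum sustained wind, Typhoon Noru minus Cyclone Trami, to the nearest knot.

-34 kt

Typhoon Noru: ΔP = 15; V ≈ 6.4 × 15^0.64 ≈ 36.21 kt.
Cyclone Trami: ΔP = 60; V ≈ 5.88 × 60^0.605 ≈ 70.01 kt.
Difference ≈ 36.21 − 70.01 = -33.80 → -34 kt.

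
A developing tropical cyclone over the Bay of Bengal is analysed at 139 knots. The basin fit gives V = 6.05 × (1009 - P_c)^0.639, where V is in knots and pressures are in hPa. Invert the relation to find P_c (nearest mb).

874 mb

ΔP = (V / 6.05)^(1/0.639) = (139/6.05)^1.565.
139/6.05 = 22.975; 22.975^1.565 ≈ 134.99 mb.
P_c = 1009 − 134.99 = 874.01 ≈ 874 mb.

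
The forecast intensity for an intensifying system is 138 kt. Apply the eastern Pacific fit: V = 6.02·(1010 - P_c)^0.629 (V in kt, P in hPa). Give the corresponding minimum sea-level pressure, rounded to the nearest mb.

ΔP = (V / 6.02)^(1/0.629) = (138/6.02)^1.590.
138/6.02 = 22.924; 22.924^1.590 ≈ 145.42 mb.
P_c = 1010 − 145.42 = 864.58 ≈ 865 mb.

865 mb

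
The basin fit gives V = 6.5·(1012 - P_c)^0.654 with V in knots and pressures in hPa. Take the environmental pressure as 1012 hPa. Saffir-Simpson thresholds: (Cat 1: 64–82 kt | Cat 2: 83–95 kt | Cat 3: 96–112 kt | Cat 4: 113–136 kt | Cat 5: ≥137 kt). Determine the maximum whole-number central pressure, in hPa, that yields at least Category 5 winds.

906 hPa

Category 5 begins at V = 137 kt.
Required ΔP = (137/6.5)^(1/0.654) = 21.077^1.529 ≈ 105.72 hPa.
P_c ≤ 1012 − 105.72 = 906.28, so the highest integer P_c is 906 hPa.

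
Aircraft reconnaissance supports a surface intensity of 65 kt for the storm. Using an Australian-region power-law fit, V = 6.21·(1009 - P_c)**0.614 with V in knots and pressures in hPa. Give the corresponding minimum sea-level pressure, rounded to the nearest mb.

ΔP = (V / 6.21)^(1/0.614) = (65/6.21)^1.629.
65/6.21 = 10.467; 10.467^1.629 ≈ 45.81 mb.
P_c = 1009 − 45.81 = 963.19 ≈ 963 mb.

963 mb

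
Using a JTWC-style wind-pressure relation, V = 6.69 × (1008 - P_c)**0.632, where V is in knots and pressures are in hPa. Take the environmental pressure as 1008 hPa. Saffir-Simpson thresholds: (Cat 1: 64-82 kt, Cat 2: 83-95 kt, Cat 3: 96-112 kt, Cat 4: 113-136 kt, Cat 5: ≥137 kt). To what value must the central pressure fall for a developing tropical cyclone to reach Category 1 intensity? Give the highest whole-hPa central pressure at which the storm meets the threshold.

972 hPa

Category 1 begins at V = 64 kt.
Required ΔP = (64/6.69)^(1/0.632) = 9.567^1.582 ≈ 35.63 hPa.
P_c ≤ 1008 − 35.63 = 972.37, so the highest integer P_c is 972 hPa.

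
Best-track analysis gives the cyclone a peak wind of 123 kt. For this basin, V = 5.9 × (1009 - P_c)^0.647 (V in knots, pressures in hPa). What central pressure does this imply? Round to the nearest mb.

ΔP = (V / 5.9)^(1/0.647) = (123/5.9)^1.546.
123/5.9 = 20.847; 20.847^1.546 ≈ 109.33 mb.
P_c = 1009 − 109.33 = 899.67 ≈ 900 mb.

900 mb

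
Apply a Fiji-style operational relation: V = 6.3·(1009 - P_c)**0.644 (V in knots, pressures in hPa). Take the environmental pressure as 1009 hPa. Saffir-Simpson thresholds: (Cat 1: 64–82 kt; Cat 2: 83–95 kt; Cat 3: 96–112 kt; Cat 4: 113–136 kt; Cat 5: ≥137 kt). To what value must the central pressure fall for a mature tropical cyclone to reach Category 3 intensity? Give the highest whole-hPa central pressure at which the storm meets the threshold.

940 hPa

Category 3 begins at V = 96 kt.
Required ΔP = (96/6.3)^(1/0.644) = 15.238^1.553 ≈ 68.68 hPa.
P_c ≤ 1009 − 68.68 = 940.32, so the highest integer P_c is 940 hPa.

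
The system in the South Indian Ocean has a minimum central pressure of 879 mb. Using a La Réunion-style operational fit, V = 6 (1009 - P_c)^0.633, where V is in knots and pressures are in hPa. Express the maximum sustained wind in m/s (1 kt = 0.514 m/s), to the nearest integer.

67 m/s

ΔP = 1009 − 879 = 130 mb.
V ≈ 6 × 130^0.633 = 6 × 21.783 ≈ 130.701 kt.
130.701 × 0.514 ≈ 67.18 m/s → 67 m/s.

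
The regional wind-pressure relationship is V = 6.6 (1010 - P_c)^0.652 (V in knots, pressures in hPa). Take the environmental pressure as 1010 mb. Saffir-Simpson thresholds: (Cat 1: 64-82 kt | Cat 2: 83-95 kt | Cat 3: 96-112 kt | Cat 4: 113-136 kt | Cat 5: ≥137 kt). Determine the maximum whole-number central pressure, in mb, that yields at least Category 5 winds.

905 mb

Category 5 begins at V = 137 kt.
Required ΔP = (137/6.6)^(1/0.652) = 20.758^1.534 ≈ 104.76 mb.
P_c ≤ 1010 − 104.76 = 905.24, so the highest integer P_c is 905 mb.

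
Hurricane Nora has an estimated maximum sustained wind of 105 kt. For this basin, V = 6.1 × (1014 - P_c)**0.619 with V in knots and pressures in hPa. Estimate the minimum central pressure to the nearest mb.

915 mb

ΔP = (V / 6.1)^(1/0.619) = (105/6.1)^1.616.
105/6.1 = 17.213; 17.213^1.616 ≈ 99.21 mb.
P_c = 1014 − 99.21 = 914.79 ≈ 915 mb.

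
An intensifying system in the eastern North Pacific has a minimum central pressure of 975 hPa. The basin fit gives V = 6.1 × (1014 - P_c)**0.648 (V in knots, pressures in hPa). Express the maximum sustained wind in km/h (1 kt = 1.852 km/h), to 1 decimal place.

121.3 km/h

ΔP = 1014 − 975 = 39 hPa.
V ≈ 6.1 × 39^0.648 = 6.1 × 10.740 ≈ 65.515 kt.
65.515 × 1.852 ≈ 121.33 km/h → 121.3 km/h.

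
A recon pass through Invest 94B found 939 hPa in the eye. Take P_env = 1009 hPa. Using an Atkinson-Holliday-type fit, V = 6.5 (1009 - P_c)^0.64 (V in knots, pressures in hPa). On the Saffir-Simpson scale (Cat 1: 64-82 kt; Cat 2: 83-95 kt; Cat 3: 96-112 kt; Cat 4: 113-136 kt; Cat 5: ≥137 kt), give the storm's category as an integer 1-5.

ΔP = 1009 − 939 = 70 hPa.
V ≈ 6.5 × 70^0.64 = 6.5 × 15.17 ≈ 99 kt.
99 kt falls in the Category 3 band.

3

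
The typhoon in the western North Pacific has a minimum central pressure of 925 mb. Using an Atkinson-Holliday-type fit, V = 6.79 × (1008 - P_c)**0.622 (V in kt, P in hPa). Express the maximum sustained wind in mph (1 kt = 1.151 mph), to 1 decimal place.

ΔP = 1008 − 925 = 83 mb.
V ≈ 6.79 × 83^0.622 = 6.79 × 15.619 ≈ 106.056 kt.
106.056 × 1.151 ≈ 122.07 mph → 122.1 mph.

122.1 mph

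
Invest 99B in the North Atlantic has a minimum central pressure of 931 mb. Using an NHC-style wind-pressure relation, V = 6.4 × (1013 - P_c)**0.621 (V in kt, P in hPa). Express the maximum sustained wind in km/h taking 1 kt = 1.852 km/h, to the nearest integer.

ΔP = 1013 − 931 = 82 mb.
V ≈ 6.4 × 82^0.621 = 6.4 × 15.434 ≈ 98.778 kt.
98.778 × 1.852 ≈ 182.94 km/h → 183 km/h.

183 km/h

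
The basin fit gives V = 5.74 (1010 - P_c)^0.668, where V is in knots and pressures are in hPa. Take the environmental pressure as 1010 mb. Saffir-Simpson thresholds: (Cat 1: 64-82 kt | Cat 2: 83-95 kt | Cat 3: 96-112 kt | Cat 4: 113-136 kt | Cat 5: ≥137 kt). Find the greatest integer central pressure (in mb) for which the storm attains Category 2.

955 mb

Category 2 begins at V = 83 kt.
Required ΔP = (83/5.74)^(1/0.668) = 14.460^1.497 ≈ 54.55 mb.
P_c ≤ 1010 − 54.55 = 955.45, so the highest integer P_c is 955 mb.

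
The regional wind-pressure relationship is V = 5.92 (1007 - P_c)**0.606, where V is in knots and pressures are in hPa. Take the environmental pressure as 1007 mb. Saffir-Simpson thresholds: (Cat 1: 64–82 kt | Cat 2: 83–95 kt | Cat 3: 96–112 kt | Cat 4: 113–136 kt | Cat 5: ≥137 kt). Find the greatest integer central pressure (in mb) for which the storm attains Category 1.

Category 1 begins at V = 64 kt.
Required ΔP = (64/5.92)^(1/0.606) = 10.811^1.650 ≈ 50.82 mb.
P_c ≤ 1007 − 50.82 = 956.18, so the highest integer P_c is 956 mb.

956 mb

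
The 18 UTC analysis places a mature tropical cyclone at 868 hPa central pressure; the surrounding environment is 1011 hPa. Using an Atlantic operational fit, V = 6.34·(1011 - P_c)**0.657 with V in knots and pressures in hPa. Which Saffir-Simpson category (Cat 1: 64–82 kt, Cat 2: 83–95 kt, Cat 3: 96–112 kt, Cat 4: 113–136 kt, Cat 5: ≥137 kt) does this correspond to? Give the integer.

ΔP = 1011 − 868 = 143 hPa.
V ≈ 6.34 × 143^0.657 = 6.34 × 26.06 ≈ 165 kt.
165 kt falls in the Category 5 band.

5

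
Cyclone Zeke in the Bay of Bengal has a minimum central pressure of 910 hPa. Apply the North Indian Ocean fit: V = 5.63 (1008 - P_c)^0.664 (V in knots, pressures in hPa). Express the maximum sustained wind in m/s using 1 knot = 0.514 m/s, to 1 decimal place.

60.8 m/s

ΔP = 1008 − 910 = 98 hPa.
V ≈ 5.63 × 98^0.664 = 5.63 × 20.998 ≈ 118.218 kt.
118.218 × 0.514 ≈ 60.76 m/s → 60.8 m/s.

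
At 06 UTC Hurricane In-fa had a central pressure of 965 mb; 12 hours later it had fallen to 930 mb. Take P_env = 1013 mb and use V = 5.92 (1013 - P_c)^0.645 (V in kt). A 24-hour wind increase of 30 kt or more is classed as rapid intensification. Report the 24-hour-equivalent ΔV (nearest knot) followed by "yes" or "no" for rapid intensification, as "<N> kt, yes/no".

V₁: ΔP = 48, V ≈ 5.92 × 48^0.645 ≈ 71.90 kt.
V₂: ΔP = 83, V ≈ 5.92 × 83^0.645 ≈ 102.36 kt.
ΔV over 12 h = 30.46 kt → 24 h equivalent = 30.46 × 24/12 ≈ 60.92 kt.
61 kt ≥ 30 kt ⇒ rapid intensification.

61 kt, yes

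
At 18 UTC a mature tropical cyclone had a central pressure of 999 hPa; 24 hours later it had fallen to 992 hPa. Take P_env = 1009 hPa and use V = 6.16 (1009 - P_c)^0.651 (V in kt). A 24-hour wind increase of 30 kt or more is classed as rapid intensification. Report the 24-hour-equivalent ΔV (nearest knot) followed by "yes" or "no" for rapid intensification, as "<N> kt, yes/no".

V₁: ΔP = 10, V ≈ 6.16 × 10^0.651 ≈ 27.58 kt.
V₂: ΔP = 17, V ≈ 6.16 × 17^0.651 ≈ 38.96 kt.
ΔV over 24 h = 11.38 kt → 24 h equivalent = 11.38 × 24/24 ≈ 11.38 kt.
11 kt < 30 kt ⇒ not rapid intensification.

11 kt, no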